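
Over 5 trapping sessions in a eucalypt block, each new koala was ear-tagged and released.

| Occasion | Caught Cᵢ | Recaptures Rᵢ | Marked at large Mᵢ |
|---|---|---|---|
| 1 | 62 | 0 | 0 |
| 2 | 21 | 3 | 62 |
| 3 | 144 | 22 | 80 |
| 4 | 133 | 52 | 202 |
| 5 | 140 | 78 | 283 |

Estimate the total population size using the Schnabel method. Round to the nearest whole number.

N ≈ 512

Σ MᵢCᵢ = 0·62 + 62·21 + 80·144 + 202·133 + 283·140 = 0 + 1302 + 11520 + 26866 + 39620 = 79308
Σ Rᵢ = 0 + 3 + 22 + 52 + 78 = 155
N̂ = 79308 / 155 ≈ 511.7 → 512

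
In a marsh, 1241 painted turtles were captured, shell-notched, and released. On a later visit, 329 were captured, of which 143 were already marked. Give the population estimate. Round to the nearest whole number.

N ≈ 2855

If marked individuals mix randomly, R/C ≈ M/N, giving N ≈ M·C/R.
N = (1241 × 329) / 143 = 408289 / 143 ≈ 2855.2 → 2855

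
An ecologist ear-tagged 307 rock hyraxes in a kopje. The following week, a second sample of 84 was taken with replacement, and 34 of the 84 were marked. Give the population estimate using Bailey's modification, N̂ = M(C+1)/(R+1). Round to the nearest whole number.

N̂ = 307·(84+1)/(34+1) = 307·85/35 = 26095/35 ≈ 745.6 → 746

N ≈ 746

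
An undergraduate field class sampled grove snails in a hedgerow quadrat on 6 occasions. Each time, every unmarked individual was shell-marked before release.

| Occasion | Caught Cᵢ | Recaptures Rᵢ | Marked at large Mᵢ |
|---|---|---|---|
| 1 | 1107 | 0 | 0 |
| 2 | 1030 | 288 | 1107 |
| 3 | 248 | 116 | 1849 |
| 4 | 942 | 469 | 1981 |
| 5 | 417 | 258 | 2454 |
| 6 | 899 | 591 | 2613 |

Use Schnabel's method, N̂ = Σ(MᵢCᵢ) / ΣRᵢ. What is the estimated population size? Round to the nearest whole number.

N ≈ 3971

Σ MᵢCᵢ = 0·1107 + 1107·1030 + 1849·248 + 1981·942 + 2454·417 + 2613·899 = 0 + 1140210 + 458552 + 1866102 + 1023318 + 2349087 = 6837269
Σ Rᵢ = 0 + 288 + 116 + 469 + 258 + 591 = 1722
N̂ = 6837269 / 1722 ≈ 3970.5 → 3971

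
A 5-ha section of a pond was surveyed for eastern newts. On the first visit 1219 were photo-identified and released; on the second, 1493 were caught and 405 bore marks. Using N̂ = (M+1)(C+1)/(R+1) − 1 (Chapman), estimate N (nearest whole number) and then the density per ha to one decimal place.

N̂ = 1220·1494/406 − 1 = 1822680/406 − 1 ≈ 4488.4 → 4488
Density = N̂ / area = 4488 / 5 ≈ 897.60 → 897.6 per ha

density ≈ 897.6 eastern newts per ha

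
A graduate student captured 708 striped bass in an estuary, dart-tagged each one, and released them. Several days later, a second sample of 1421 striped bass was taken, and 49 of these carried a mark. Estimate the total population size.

N = 20,532

Lincoln-Petersen assumes M/N = R/C, so N = M·C / R.
N = (708 × 1421) / 49 = 1006068 / 49 = 20532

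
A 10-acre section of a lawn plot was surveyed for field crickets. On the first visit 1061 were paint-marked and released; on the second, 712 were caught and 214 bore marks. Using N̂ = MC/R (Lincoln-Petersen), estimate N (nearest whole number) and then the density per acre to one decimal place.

N̂ = 1061·712/214 = 755432/214 ≈ 3530.1 → 3530
Density = N̂ / area = 3530 / 10 = 353.0 per acre

density ≈ 353.0 field crickets per acre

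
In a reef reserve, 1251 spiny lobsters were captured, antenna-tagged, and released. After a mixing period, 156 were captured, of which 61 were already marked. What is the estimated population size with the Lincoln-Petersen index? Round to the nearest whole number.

The marked fraction in the recapture sample should equal the marked fraction in the population: 61/156 = 1251/N.
N = (1251 × 156) / 61 = 195156 / 61 ≈ 3199.3 → 3199

N ≈ 3199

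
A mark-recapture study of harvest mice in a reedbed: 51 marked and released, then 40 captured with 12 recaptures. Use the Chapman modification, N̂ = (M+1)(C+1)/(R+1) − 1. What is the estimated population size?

N = 163

N̂ = (51+1)(40+1)/(12+1) − 1 = 52·41/13 − 1
= 2132/13 − 1 = 164 − 1 = 163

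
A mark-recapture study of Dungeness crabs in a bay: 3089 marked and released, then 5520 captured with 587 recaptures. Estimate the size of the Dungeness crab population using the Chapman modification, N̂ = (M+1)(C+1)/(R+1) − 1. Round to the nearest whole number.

N̂ = (3089+1)(5520+1)/(587+1) − 1 = 3090·5521/588 − 1
= 17059890/588 − 1 ≈ 29013.4 − 1 ≈ 29012.4 → 29012

N ≈ 29,012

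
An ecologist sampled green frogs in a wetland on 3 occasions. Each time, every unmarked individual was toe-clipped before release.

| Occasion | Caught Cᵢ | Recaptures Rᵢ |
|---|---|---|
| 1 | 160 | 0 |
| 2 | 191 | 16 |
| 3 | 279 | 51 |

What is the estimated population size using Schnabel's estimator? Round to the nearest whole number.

N ≈ 1851

Marked at large before each occasion: Mᵢ = Σⱼ<ᵢ (Cⱼ − Rⱼ) → M1=0, M2=160, M3=335
Σ MᵢCᵢ = 0·160 + 160·191 + 335·279 = 0 + 30560 + 93465 = 124025
Σ Rᵢ = 0 + 16 + 51 = 67
N̂ = 124025 / 67 ≈ 1851.1 → 1851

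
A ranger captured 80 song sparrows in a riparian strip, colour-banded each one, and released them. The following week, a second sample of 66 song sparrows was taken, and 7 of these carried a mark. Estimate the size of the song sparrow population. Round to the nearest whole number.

N ≈ 754

Lincoln-Petersen assumes M/N = R/C, so N = M·C / R.
N = (80 × 66) / 7 = 5280 / 7 ≈ 754.3 → 754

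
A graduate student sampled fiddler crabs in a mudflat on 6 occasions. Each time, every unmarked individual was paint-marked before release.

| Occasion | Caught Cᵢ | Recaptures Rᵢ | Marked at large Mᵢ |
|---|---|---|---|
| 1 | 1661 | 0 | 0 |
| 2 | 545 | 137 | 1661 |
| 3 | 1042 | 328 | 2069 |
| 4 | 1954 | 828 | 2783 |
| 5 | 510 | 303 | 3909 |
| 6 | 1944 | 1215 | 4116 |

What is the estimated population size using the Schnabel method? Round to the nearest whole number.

N ≈ 6579

Σ MᵢCᵢ = 0·1661 + 1661·545 + 2069·1042 + 2783·1954 + 3909·510 + 4116·1944 = 0 + 905245 + 2155898 + 5437982 + 1993590 + 8001504 = 18494219
Σ Rᵢ = 0 + 137 + 328 + 828 + 303 + 1215 = 2811
N̂ = 18494219 / 2811 ≈ 6579.2 → 6579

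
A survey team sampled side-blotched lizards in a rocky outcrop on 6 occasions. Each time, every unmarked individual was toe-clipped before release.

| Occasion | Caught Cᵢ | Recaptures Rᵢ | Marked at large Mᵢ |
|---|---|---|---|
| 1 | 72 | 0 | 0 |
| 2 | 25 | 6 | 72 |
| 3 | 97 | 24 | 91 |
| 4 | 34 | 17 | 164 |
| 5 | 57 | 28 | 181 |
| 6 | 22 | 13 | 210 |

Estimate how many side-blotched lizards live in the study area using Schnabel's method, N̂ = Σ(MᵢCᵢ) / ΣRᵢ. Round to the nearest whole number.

N ≈ 354

Σ MᵢCᵢ = 0·72 + 72·25 + 91·97 + 164·34 + 181·57 + 210·22 = 0 + 1800 + 8827 + 5576 + 10317 + 4620 = 31140
Σ Rᵢ = 0 + 6 + 24 + 17 + 28 + 13 = 88
N̂ = 31140 / 88 ≈ 353.9 → 354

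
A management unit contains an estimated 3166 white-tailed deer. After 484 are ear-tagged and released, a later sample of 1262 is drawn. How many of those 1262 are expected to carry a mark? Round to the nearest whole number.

The marked fraction of the population is 484/3166, so in a sample of 1262 expect C·(M/N) marked.
E[R] = 484 × 1262 / 3166 = 610808 / 3166 ≈ 192.9 → 193

expected recaptures ≈ 193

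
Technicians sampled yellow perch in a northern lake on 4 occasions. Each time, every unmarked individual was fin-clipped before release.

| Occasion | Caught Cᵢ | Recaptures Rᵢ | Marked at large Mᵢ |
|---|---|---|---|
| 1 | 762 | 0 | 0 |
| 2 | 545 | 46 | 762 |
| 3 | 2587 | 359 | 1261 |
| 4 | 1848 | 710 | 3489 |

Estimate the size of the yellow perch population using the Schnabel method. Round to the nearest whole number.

N ≈ 9081

Σ MᵢCᵢ = 0·762 + 762·545 + 1261·2587 + 3489·1848 = 0 + 415290 + 3262207 + 6447672 = 10125169
Σ Rᵢ = 0 + 46 + 359 + 710 = 1115
N̂ = 10125169 / 1115 ≈ 9080.9 → 9081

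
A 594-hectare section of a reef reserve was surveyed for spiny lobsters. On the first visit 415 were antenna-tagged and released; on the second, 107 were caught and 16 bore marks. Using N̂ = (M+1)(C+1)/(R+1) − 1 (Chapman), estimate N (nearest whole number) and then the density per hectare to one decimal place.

density ≈ 4.4 spiny lobsters per hectare

N̂ = 416·108/17 − 1 = 44928/17 − 1 ≈ 2641.8 → 2642
Density = N̂ / area = 2642 / 594 ≈ 4.448 → 4.4 per hectare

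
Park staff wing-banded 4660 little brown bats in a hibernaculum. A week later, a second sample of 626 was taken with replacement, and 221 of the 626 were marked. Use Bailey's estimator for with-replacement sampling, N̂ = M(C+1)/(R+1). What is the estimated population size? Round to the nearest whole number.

N ≈ 13,161

N̂ = 4660·(626+1)/(221+1) = 4660·627/222 = 2921820/222 ≈ 13161.4 → 13161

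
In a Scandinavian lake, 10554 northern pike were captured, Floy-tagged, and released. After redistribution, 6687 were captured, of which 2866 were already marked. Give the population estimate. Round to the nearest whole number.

Lincoln-Petersen assumes M/N = R/C, so N = M·C / R.
N = (10554 × 6687) / 2866 = 70574598 / 2866 ≈ 24624.8 → 24625

N ≈ 24,625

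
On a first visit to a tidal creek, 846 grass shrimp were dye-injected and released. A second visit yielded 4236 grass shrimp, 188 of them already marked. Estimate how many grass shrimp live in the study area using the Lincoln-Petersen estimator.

N = 19,062

N = (846 × 4236) / 188 = 3583656 / 188 = 19062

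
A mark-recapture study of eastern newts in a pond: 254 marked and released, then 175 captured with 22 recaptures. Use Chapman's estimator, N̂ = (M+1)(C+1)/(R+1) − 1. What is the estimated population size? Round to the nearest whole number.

N̂ = (254+1)(175+1)/(22+1) − 1 = 255·176/23 − 1
= 44880/23 − 1 ≈ 1951.3 − 1 ≈ 1950.3 → 1950

N ≈ 1950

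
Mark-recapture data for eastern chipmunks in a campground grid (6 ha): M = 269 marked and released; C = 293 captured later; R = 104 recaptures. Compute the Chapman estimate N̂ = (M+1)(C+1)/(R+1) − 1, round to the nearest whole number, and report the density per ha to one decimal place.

density ≈ 125.8 eastern chipmunks per ha

N̂ = 270·294/105 − 1 = 79380/105 − 1 = 755
Density = N̂ / area = 755 / 6 ≈ 125.83 → 125.8 per ha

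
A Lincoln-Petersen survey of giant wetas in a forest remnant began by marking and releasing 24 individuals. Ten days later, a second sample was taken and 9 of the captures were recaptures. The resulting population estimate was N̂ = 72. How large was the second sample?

From N = M·C/R: C = N·R / M = 72·9 / 24 = 648 / 24 = 27.

C = 27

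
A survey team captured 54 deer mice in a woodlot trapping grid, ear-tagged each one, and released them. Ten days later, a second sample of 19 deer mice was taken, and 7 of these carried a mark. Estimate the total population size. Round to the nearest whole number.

The marked fraction in the recapture sample should equal the marked fraction in the population: 7/19 = 54/N.
N = (54 × 19) / 7 = 1026 / 7 ≈ 146.6 → 147

N ≈ 147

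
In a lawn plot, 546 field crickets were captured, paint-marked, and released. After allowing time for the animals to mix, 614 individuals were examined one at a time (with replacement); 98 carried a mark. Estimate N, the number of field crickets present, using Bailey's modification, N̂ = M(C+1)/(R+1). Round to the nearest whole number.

N ≈ 3392

N̂ = 546·(614+1)/(98+1) = 546·615/99 = 335790/99 ≈ 3391.8 → 3392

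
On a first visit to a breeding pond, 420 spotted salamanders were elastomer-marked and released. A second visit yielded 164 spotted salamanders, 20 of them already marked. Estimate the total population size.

N = 3444

Lincoln-Petersen assumes M/N = R/C, so N = M·C / R.
N = (420 × 164) / 20 = 68880 / 20 = 3444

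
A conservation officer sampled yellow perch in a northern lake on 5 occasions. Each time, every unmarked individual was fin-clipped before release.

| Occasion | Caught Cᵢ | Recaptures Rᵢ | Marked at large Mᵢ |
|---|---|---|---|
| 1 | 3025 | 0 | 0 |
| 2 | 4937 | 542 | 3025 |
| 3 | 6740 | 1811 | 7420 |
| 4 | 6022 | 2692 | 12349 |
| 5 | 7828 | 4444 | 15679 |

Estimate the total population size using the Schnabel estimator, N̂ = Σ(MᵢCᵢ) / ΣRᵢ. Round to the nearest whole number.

Σ MᵢCᵢ = 0·3025 + 3025·4937 + 7420·6740 + 12349·6022 + 15679·7828 = 0 + 14934425 + 50010800 + 74365678 + 122735212 = 262046115
Σ Rᵢ = 0 + 542 + 1811 + 2692 + 4444 = 9489
N̂ = 262046115 / 9489 ≈ 27615.8 → 27616

N ≈ 27,616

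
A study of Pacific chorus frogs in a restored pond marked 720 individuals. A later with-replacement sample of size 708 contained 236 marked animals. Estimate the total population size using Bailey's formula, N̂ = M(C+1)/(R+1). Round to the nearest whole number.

N̂ = 720·(708+1)/(236+1) = 720·709/237 = 510480/237 ≈ 2153.9 → 2154

N ≈ 2154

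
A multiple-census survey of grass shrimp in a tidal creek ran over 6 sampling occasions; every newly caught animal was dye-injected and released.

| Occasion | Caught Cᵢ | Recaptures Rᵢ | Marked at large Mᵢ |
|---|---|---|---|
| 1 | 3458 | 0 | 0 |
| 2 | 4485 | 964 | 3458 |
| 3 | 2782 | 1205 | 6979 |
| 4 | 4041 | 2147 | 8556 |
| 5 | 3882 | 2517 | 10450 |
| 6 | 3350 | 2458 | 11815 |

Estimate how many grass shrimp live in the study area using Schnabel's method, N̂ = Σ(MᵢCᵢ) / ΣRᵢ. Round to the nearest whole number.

Σ MᵢCᵢ = 0·3458 + 3458·4485 + 6979·2782 + 8556·4041 + 10450·3882 + 11815·3350 = 0 + 15509130 + 19415578 + 34574796 + 40566900 + 39580250 = 149646654
Σ Rᵢ = 0 + 964 + 1205 + 2147 + 2517 + 2458 = 9291
N̂ = 149646654 / 9291 ≈ 16106.6 → 16107

N ≈ 16,107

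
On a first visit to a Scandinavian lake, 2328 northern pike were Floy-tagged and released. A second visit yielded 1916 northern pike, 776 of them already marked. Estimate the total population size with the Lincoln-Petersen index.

Lincoln-Petersen assumes M/N = R/C, so N = M·C / R.
N = (2328 × 1916) / 776 = 4460448 / 776 = 5748

N = 5748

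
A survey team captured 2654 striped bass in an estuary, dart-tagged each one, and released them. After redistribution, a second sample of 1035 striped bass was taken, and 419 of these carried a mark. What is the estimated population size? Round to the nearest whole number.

N ≈ 6556

If marked individuals mix randomly, R/C ≈ M/N, giving N ≈ M·C/R.
N = (2654 × 1035) / 419 = 2746890 / 419 ≈ 6555.8 → 6556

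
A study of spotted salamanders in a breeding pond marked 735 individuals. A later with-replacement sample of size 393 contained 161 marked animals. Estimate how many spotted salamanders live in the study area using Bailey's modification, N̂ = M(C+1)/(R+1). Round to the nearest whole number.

N̂ = 735·(393+1)/(161+1) = 735·394/162 = 289590/162 ≈ 1787.6 → 1788

N ≈ 1788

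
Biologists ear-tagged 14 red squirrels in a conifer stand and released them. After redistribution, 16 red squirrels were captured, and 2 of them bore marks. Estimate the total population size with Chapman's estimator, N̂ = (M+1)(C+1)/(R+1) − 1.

N̂ = (14+1)(16+1)/(2+1) − 1 = 15·17/3 − 1
= 255/3 − 1 = 85 − 1 = 84

N = 84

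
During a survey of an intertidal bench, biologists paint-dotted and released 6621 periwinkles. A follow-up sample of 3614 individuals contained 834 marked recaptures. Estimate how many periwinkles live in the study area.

Lincoln-Petersen assumes M/N = R/C, so N = M·C / R.
N = (6621 × 3614) / 834 = 23928294 / 834 = 28691

N = 28,691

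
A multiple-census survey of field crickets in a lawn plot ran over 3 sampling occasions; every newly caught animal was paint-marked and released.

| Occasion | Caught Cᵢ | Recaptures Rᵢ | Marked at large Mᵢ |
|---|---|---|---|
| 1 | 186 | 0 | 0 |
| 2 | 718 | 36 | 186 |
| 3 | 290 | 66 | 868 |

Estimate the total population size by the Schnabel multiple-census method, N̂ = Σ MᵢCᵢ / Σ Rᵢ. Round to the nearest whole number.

Σ MᵢCᵢ = 0·186 + 186·718 + 868·290 = 0 + 133548 + 251720 = 385268
Σ Rᵢ = 0 + 36 + 66 = 102
N̂ = 385268 / 102 ≈ 3777.1 → 3777

N ≈ 3777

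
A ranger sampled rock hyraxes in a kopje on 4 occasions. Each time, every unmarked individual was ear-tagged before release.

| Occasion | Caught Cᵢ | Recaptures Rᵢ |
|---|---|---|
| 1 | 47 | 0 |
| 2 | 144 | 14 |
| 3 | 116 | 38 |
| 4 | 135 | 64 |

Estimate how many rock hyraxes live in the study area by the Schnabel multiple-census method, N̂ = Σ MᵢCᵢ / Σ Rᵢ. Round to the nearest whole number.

Marked at large before each occasion: Mᵢ = Σⱼ<ᵢ (Cⱼ − Rⱼ) → M1=0, M2=47, M3=177, M4=255
Σ MᵢCᵢ = 0·47 + 47·144 + 177·116 + 255·135 = 0 + 6768 + 20532 + 34425 = 61725
Σ Rᵢ = 0 + 14 + 38 + 64 = 116
N̂ = 61725 / 116 ≈ 532.1 → 532

N ≈ 532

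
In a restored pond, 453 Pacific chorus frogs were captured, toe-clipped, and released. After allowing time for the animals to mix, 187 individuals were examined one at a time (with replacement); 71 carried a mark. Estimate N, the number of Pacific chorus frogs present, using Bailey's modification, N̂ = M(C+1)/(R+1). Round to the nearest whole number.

N ≈ 1183

N̂ = 453·(187+1)/(71+1) = 453·188/72 = 85164/72 ≈ 1182.8 → 1183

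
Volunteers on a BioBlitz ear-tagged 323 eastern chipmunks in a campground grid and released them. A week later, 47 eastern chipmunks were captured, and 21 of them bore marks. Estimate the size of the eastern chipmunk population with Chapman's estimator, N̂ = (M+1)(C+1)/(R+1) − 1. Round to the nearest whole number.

N̂ = (323+1)(47+1)/(21+1) − 1 = 324·48/22 − 1
= 15552/22 − 1 ≈ 706.9 − 1 ≈ 705.9 → 706

N ≈ 706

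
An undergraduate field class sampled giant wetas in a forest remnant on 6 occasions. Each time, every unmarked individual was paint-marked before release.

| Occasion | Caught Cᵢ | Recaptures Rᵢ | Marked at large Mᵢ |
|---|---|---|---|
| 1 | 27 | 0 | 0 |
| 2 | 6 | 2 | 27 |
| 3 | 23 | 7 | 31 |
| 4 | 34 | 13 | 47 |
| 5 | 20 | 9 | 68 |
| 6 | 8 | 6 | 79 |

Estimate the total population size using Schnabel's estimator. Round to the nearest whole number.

N ≈ 121

Σ MᵢCᵢ = 0·27 + 27·6 + 31·23 + 47·34 + 68·20 + 79·8 = 0 + 162 + 713 + 1598 + 1360 + 632 = 4465
Σ Rᵢ = 0 + 2 + 7 + 13 + 9 + 6 = 37
N̂ = 4465 / 37 ≈ 120.7 → 121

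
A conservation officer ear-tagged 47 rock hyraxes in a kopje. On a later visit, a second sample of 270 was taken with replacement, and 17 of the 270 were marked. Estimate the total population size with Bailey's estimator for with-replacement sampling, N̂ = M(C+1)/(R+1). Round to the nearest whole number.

N̂ = 47·(270+1)/(17+1) = 47·271/18 = 12737/18 ≈ 707.6 → 708

N ≈ 708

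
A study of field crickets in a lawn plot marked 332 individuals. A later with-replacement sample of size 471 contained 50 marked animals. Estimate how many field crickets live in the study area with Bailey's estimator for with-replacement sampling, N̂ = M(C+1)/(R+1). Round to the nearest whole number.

N̂ = 332·(471+1)/(50+1) = 332·472/51 = 156704/51 ≈ 3072.6 → 3073

N ≈ 3073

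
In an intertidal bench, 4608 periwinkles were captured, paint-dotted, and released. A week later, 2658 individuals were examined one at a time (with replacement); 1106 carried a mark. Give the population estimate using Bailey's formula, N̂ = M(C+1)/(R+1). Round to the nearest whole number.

N ≈ 11,068

N̂ = 4608·(2658+1)/(1106+1) = 4608·2659/1107 = 12252672/1107 ≈ 11068.4 → 11068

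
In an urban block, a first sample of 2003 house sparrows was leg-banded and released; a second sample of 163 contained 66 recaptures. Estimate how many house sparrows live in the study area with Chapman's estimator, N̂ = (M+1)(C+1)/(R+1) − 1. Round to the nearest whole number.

N̂ = (2003+1)(163+1)/(66+1) − 1 = 2004·164/67 − 1
= 328656/67 − 1 ≈ 4905.3 − 1 ≈ 4904.3 → 4904

N ≈ 4904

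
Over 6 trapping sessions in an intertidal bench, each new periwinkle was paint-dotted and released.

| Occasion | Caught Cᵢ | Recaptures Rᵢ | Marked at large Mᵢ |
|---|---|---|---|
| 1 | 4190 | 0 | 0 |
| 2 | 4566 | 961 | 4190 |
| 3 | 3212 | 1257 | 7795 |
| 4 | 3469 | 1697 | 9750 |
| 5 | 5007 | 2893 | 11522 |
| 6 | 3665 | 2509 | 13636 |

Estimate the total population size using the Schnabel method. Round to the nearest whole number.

Σ MᵢCᵢ = 0·4190 + 4190·4566 + 7795·3212 + 9750·3469 + 11522·5007 + 13636·3665 = 0 + 19131540 + 25037540 + 33822750 + 57690654 + 49975940 = 185658424
Σ Rᵢ = 0 + 961 + 1257 + 1697 + 2893 + 2509 = 9317
N̂ = 185658424 / 9317 ≈ 19926.8 → 19927

N ≈ 19,927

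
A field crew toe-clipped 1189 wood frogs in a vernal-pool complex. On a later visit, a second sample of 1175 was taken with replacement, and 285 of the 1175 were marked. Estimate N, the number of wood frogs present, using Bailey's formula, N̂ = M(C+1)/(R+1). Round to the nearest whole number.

N̂ = 1189·(1175+1)/(285+1) = 1189·1176/286 = 1398264/286 ≈ 4889.0 → 4889

N ≈ 4889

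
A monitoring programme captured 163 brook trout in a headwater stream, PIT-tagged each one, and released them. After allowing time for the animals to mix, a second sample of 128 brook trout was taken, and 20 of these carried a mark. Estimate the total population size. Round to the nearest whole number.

N = (163 × 128) / 20 = 20864 / 20 ≈ 1043.2 → 1043

N ≈ 1043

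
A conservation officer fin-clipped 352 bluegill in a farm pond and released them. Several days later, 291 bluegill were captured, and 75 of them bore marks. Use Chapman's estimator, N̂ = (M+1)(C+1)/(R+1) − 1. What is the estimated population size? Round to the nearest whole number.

N̂ = (352+1)(291+1)/(75+1) − 1 = 353·292/76 − 1
= 103076/76 − 1 ≈ 1356.3 − 1 ≈ 1355.3 → 1355

N ≈ 1355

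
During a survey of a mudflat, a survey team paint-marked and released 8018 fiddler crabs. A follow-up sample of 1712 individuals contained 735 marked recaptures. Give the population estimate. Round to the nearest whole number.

N ≈ 18,676

Lincoln-Petersen assumes M/N = R/C, so N = M·C / R.
N = (8018 × 1712) / 735 = 13726816 / 735 ≈ 18675.9 → 18676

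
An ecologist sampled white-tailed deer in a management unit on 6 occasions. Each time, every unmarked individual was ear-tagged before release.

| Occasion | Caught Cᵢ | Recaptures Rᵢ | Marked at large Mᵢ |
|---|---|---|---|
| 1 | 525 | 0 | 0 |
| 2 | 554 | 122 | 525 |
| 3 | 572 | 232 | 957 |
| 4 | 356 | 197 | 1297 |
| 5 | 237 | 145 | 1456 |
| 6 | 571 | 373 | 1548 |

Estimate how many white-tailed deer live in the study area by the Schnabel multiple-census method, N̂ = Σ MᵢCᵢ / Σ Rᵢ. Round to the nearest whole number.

N ≈ 2366

Σ MᵢCᵢ = 0·525 + 525·554 + 957·572 + 1297·356 + 1456·237 + 1548·571 = 0 + 290850 + 547404 + 461732 + 345072 + 883908 = 2528966
Σ Rᵢ = 0 + 122 + 232 + 197 + 145 + 373 = 1069
N̂ = 2528966 / 1069 ≈ 2365.7 → 2366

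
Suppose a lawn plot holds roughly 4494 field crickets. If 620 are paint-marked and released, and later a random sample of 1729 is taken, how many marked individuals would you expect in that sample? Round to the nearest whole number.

expected recaptures ≈ 239

The marked fraction of the population is 620/4494, so in a sample of 1729 expect C·(M/N) marked.
E[R] = 620 × 1729 / 4494 = 1071980 / 4494 ≈ 238.5 → 239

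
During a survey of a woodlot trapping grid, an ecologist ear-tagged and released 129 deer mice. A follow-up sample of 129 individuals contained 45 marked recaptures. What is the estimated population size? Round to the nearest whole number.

N = (129 × 129) / 45 = 16641 / 45 ≈ 369.8 → 370

N ≈ 370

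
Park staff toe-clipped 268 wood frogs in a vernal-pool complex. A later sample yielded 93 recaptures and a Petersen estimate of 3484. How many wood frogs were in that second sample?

From N = M·C/R: C = N·R / M = 3484·93 / 268 = 324012 / 268 = 1209.

C = 1209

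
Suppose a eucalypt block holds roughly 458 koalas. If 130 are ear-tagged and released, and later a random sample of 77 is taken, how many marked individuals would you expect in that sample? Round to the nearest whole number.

Expected recaptures E[R] = M·C / N.
E[R] = 130 × 77 / 458 = 10010 / 458 ≈ 21.9 → 22

expected recaptures ≈ 22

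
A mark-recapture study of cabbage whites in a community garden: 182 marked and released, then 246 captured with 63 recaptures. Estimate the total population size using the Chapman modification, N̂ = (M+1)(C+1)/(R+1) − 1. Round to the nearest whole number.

N ≈ 705

N̂ = (182+1)(246+1)/(63+1) − 1 = 183·247/64 − 1
= 45201/64 − 1 ≈ 706.3 − 1 ≈ 705.3 → 705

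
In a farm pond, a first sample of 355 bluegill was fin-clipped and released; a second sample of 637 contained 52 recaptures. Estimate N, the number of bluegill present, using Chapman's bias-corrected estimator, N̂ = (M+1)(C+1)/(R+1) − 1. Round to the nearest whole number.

N ≈ 4284

N̂ = (355+1)(637+1)/(52+1) − 1 = 356·638/53 − 1
= 227128/53 − 1 ≈ 4285.4 − 1 ≈ 4284.4 → 4284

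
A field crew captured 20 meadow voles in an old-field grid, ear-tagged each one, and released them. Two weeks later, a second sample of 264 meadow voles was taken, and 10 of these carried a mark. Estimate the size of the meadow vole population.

The marked fraction in the recapture sample should equal the marked fraction in the population: 10/264 = 20/N.
N = (20 × 264) / 10 = 5280 / 10 = 528

N = 528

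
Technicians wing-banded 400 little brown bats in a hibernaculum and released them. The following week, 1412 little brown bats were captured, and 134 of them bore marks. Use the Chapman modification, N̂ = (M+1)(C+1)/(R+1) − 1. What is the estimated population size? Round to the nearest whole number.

N̂ = (400+1)(1412+1)/(134+1) − 1 = 401·1413/135 − 1
= 566613/135 − 1 ≈ 4197.1 − 1 ≈ 4196.1 → 4196

N ≈ 4196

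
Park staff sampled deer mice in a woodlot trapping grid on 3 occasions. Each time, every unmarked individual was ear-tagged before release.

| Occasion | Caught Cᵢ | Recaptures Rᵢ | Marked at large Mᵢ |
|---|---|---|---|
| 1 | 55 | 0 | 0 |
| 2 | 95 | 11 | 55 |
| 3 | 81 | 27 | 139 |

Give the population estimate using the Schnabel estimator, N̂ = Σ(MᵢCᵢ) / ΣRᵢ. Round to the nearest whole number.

Σ MᵢCᵢ = 0·55 + 55·95 + 139·81 = 0 + 5225 + 11259 = 16484
Σ Rᵢ = 0 + 11 + 27 = 38
N̂ = 16484 / 38 ≈ 433.8 → 434

N ≈ 434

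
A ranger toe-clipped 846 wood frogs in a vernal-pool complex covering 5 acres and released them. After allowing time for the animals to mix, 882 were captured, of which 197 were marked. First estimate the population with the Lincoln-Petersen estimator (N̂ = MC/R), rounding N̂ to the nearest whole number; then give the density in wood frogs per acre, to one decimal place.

N̂ = 846·882/197 = 746172/197 ≈ 3787.7 → 3788
Density = N̂ / area = 3788 / 5 ≈ 757.60 → 757.6 per acre

density ≈ 757.6 wood frogs per acre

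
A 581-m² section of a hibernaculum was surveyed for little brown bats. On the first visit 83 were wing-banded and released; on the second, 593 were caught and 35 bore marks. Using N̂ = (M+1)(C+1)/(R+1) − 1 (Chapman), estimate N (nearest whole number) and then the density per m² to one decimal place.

density ≈ 2.4 little brown bats per m²

N̂ = 84·594/36 − 1 = 49896/36 − 1 = 1385
Density = N̂ / area = 1385 / 581 ≈ 2.38 → 2.4 per m²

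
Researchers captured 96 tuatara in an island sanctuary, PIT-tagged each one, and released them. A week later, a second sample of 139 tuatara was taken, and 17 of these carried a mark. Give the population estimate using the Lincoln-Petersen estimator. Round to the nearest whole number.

N ≈ 785

N = (96 × 139) / 17 = 13344 / 17 ≈ 784.9 → 785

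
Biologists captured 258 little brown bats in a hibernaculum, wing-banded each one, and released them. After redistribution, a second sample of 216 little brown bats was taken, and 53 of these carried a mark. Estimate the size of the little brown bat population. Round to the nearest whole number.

N = (258 × 216) / 53 = 55728 / 53 ≈ 1051.47 → 1051

N ≈ 1051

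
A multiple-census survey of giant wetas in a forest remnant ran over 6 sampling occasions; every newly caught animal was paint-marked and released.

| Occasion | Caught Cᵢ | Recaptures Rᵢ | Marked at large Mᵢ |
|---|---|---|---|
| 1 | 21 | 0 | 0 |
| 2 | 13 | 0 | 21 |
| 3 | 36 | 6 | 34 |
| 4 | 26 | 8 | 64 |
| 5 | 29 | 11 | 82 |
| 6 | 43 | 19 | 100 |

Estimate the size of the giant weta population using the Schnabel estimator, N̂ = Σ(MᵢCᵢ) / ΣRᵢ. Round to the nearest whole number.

Σ MᵢCᵢ = 0·21 + 21·13 + 34·36 + 64·26 + 82·29 + 100·43 = 0 + 273 + 1224 + 1664 + 2378 + 4300 = 9839
Σ Rᵢ = 0 + 0 + 6 + 8 + 11 + 19 = 44
N̂ = 9839 / 44 ≈ 223.6 → 224

N ≈ 224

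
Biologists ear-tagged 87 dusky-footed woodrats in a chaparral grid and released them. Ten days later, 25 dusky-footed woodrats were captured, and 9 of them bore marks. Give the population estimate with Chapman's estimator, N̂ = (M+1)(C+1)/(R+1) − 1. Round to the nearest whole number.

N̂ = (87+1)(25+1)/(9+1) − 1 = 88·26/10 − 1
= 2288/10 − 1 ≈ 228.8 − 1 ≈ 227.8 → 228

N ≈ 228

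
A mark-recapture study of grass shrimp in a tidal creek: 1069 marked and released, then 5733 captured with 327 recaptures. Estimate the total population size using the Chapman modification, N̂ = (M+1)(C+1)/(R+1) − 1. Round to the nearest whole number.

N ≈ 18,704

N̂ = (1069+1)(5733+1)/(327+1) − 1 = 1070·5734/328 − 1
= 6135380/328 − 1 ≈ 18705.4 − 1 ≈ 18704.4 → 18704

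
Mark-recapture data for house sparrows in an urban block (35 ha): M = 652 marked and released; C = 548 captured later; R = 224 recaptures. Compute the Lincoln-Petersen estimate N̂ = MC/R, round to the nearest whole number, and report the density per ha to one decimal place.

N̂ = 652·548/224 = 357296/224 ≈ 1595.1 → 1595
Density = N̂ / area = 1595 / 35 ≈ 45.57 → 45.6 per ha

density ≈ 45.6 house sparrows per ha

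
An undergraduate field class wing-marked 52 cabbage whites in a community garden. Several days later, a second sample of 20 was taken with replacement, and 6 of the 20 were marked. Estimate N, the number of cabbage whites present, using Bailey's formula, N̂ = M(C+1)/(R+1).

N = 156

N̂ = 52·(20+1)/(6+1) = 52·21/7 = 1092/7 = 156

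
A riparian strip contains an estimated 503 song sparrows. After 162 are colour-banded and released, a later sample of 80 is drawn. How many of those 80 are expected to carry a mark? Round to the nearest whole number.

expected recaptures ≈ 26

Expected recaptures E[R] = M·C / N.
E[R] = 162 × 80 / 503 = 12960 / 503 ≈ 25.8 → 26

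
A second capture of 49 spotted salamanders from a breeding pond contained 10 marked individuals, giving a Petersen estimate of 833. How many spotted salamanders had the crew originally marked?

M = 170

From N = M·C/R: M = N·R / C = 833·10 / 49 = 8330 / 49 = 170.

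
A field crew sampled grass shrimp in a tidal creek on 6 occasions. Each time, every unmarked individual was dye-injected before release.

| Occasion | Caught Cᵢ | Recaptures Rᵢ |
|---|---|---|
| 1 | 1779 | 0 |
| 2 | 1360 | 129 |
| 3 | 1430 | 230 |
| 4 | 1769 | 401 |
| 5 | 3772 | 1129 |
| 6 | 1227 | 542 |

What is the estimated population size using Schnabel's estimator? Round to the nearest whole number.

Marked at large before each occasion: Mᵢ = Σⱼ<ᵢ (Cⱼ − Rⱼ) → M1=0, M2=1779, M3=3010, M4=4210, M5=5578, M6=8221
Σ MᵢCᵢ = 0·1779 + 1779·1360 + 3010·1430 + 4210·1769 + 5578·3772 + 8221·1227 = 0 + 2419440 + 4304300 + 7447490 + 21040216 + 10087167 = 45298613
Σ Rᵢ = 0 + 129 + 230 + 401 + 1129 + 542 = 2431
N̂ = 45298613 / 2431 ≈ 18633.7 → 18634

N ≈ 18,634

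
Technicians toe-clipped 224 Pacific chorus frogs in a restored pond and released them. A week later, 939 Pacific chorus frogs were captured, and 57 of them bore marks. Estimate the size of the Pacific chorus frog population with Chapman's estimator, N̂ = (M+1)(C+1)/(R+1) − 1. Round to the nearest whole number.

N ≈ 3646

N̂ = (224+1)(939+1)/(57+1) − 1 = 225·940/58 − 1
= 211500/58 − 1 ≈ 3646.6 − 1 ≈ 3645.6 → 3646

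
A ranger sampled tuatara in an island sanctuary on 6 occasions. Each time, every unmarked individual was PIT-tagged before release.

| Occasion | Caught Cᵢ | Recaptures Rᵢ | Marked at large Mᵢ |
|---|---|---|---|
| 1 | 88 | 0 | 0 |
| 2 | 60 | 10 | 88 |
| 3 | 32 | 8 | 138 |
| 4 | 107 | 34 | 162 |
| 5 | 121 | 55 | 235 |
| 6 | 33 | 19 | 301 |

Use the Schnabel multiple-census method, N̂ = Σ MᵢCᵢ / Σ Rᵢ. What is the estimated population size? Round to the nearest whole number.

N ≈ 519

Σ MᵢCᵢ = 0·88 + 88·60 + 138·32 + 162·107 + 235·121 + 301·33 = 0 + 5280 + 4416 + 17334 + 28435 + 9933 = 65398
Σ Rᵢ = 0 + 10 + 8 + 34 + 55 + 19 = 126
N̂ = 65398 / 126 ≈ 519.0 → 519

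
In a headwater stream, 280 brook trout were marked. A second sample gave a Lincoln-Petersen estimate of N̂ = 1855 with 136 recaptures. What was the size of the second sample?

C = 901

From N = M·C/R: C = N·R / M = 1855·136 / 280 = 252280 / 280 = 901.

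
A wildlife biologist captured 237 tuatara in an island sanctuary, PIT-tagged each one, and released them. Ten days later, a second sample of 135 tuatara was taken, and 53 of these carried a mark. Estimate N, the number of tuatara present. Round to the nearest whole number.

N ≈ 604

Lincoln-Petersen assumes M/N = R/C, so N = M·C / R.
N = (237 × 135) / 53 = 31995 / 53 ≈ 603.7 → 604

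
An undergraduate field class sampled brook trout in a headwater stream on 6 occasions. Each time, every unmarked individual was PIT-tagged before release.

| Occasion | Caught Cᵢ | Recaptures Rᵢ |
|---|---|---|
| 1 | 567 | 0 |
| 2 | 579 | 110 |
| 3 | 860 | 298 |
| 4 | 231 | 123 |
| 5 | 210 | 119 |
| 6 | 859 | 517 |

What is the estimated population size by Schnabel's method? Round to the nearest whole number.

Marked at large before each occasion: Mᵢ = Σⱼ<ᵢ (Cⱼ − Rⱼ) → M1=0, M2=567, M3=1036, M4=1598, M5=1706, M6=1797
Σ MᵢCᵢ = 0·567 + 567·579 + 1036·860 + 1598·231 + 1706·210 + 1797·859 = 0 + 328293 + 890960 + 369138 + 358260 + 1543623 = 3490274
Σ Rᵢ = 0 + 110 + 298 + 123 + 119 + 517 = 1167
N̂ = 3490274 / 1167 ≈ 2990.8 → 2991

N ≈ 2991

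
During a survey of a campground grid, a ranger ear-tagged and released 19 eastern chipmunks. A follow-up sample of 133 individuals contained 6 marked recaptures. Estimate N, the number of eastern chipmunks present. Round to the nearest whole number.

N ≈ 421

N = (19 × 133) / 6 = 2527 / 6 ≈ 421.2 → 421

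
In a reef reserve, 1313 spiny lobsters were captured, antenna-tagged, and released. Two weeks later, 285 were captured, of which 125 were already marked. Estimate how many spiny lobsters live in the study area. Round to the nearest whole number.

N ≈ 2994

Lincoln-Petersen assumes M/N = R/C, so N = M·C / R.
N = (1313 × 285) / 125 = 374205 / 125 ≈ 2993.6 → 2994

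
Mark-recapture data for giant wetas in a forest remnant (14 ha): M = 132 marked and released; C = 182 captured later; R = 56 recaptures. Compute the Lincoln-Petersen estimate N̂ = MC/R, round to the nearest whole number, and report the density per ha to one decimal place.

N̂ = 132·182/56 = 24024/56 = 429
Density = N̂ / area = 429 / 14 ≈ 30.64 → 30.6 per ha

density ≈ 30.6 giant wetas per ha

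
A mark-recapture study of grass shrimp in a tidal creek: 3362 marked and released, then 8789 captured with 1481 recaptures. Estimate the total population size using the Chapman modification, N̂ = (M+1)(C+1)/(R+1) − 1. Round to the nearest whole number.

N ≈ 19,946

N̂ = (3362+1)(8789+1)/(1481+1) − 1 = 3363·8790/1482 − 1
= 29560770/1482 − 1 ≈ 19946.5 − 1 ≈ 19945.5 → 19946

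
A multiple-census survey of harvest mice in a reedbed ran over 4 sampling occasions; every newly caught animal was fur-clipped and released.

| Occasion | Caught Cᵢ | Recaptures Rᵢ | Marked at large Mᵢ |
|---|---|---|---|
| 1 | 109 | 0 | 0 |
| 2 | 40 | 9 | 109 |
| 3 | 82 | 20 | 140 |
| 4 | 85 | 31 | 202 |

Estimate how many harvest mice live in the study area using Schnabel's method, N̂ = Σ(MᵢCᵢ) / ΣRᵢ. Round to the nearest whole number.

Σ MᵢCᵢ = 0·109 + 109·40 + 140·82 + 202·85 = 0 + 4360 + 11480 + 17170 = 33010
Σ Rᵢ = 0 + 9 + 20 + 31 = 60
N̂ = 33010 / 60 ≈ 550.2 → 550

N ≈ 550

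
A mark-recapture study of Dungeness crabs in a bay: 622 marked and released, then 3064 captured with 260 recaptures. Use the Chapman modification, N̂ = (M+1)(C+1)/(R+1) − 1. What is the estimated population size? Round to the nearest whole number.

N ≈ 7315

N̂ = (622+1)(3064+1)/(260+1) − 1 = 623·3065/261 − 1
= 1909495/261 − 1 ≈ 7316.1 − 1 ≈ 7315.1 → 7315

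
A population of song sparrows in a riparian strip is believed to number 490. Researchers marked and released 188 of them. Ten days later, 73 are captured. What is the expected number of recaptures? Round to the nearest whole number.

The marked fraction of the population is 188/490, so in a sample of 73 expect C·(M/N) marked.
E[R] = 188 × 73 / 490 = 13724 / 490 ≈ 28.0 → 28

expected recaptures ≈ 28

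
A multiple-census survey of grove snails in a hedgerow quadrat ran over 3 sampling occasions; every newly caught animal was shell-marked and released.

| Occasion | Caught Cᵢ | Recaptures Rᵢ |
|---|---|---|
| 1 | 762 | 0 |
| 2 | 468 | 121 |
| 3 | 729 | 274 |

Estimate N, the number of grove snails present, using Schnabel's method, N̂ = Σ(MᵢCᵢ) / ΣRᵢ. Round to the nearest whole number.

Marked at large before each occasion: Mᵢ = Σⱼ<ᵢ (Cⱼ − Rⱼ) → M1=0, M2=762, M3=1109
Σ MᵢCᵢ = 0·762 + 762·468 + 1109·729 = 0 + 356616 + 808461 = 1165077
Σ Rᵢ = 0 + 121 + 274 = 395
N̂ = 1165077 / 395 ≈ 2949.6 → 2950

N ≈ 2950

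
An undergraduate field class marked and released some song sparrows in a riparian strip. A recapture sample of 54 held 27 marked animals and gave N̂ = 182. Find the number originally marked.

M = 91

From N = M·C/R: M = N·R / C = 182·27 / 54 = 4914 / 54 = 91.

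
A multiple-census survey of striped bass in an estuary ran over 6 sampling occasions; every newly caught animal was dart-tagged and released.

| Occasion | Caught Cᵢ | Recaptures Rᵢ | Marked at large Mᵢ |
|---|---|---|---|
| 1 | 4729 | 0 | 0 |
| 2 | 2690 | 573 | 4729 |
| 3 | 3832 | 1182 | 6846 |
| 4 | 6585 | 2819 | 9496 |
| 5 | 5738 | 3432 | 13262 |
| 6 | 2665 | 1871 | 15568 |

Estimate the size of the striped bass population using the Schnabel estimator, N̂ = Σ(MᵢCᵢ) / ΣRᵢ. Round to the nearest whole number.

N ≈ 22,180

Σ MᵢCᵢ = 0·4729 + 4729·2690 + 6846·3832 + 9496·6585 + 13262·5738 + 15568·2665 = 0 + 12721010 + 26233872 + 62531160 + 76097356 + 41488720 = 219072118
Σ Rᵢ = 0 + 573 + 1182 + 2819 + 3432 + 1871 = 9877
N̂ = 219072118 / 9877 ≈ 22180.0 → 22180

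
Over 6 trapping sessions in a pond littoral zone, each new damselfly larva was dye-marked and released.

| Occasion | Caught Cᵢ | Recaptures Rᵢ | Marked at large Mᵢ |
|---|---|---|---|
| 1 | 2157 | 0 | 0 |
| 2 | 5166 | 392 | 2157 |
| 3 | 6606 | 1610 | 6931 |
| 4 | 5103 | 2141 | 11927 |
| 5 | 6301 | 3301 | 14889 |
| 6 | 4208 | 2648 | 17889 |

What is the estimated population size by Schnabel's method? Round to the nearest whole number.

N ≈ 28,427

Σ MᵢCᵢ = 0·2157 + 2157·5166 + 6931·6606 + 11927·5103 + 14889·6301 + 17889·4208 = 0 + 11143062 + 45786186 + 60863481 + 93815589 + 75276912 = 286885230
Σ Rᵢ = 0 + 392 + 1610 + 2141 + 3301 + 2648 = 10092
N̂ = 286885230 / 10092 ≈ 28427.0 → 28427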